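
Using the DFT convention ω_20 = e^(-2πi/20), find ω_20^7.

ω_20^7 = e^(-2πi·7/20)
= cos(-2π·7/20) + i·sin(-2π·7/20)
= cos(-14π/20) + i·sin(-14π/20)

ω_20^7 = cos(-14π/20) + i·sin(-14π/20) = -0.5878-0.8090i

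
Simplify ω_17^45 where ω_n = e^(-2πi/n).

Since ω_17^17 = 1, powers reduce modulo 17.
45 mod 17 = 11
So ω_17^45 = ω_17^11 = e^(-2πi·11/17)

ω_17^45 = ω_17^11 = -0.6026+0.7980i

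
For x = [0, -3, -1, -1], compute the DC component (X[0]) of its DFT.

X[0] = Σ(n=0 to 3) x[n] · ω_4^0 = Σ x[n]
= (0) + (-3) + (-1) + (-1)

X[0] = -5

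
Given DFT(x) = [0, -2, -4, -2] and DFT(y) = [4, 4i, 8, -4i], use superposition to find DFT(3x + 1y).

By linearity: DFT(3x + 1y) = 3·DFT(x) + 1·DFT(y)
= 3·[0, -2, -4, -2] + 1·[4, 4i, 8, -4i]

Computing element-wise:
Z[0] = 3·(0) + 1·(4) = 4
Z[1] = 3·(-2) + 1·(4i) = -6+4i
Z[2] = 3·(-4) + 1·(8) = -4
Z[3] = 3·(-2) + 1·(-4i) = -6-4i

DFT(3x + 1y) = 3·X + 1·Y = [4, -6+4i, -4, -6-4i]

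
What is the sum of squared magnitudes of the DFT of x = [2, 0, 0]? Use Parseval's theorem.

Parseval: Σ|x[n]|² = (1/N)Σ|X[k]|², so Σ|X[k]|² = N·Σ|x[n]|² = 3·4.0000

Σ|X[k]|² = N·Σ|x[n]|² = 3·4.0000 = 12.0000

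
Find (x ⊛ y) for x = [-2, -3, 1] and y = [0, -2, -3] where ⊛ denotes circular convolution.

(x ⊛ y)[n] = Σ(m=0 to 2) x[m] · y[(n-m) mod 3]

Computing each output sample:
(x ⊛ y)[0] = 7
(x ⊛ y)[1] = 1
(x ⊛ y)[2] = 12

x ⊛ y = [7, 1, 12]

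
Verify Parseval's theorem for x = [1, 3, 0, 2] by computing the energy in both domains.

Time domain:
Σ|x[n]|² = |1|² + |3|² + |0|² + |2|² = 14.0000

Frequency domain:
(1/4)Σ|X[k]|² = (1/4)(|6|² + |1-1i|² + |-4|² + |1+1i|²) = (1/4)·56.0000 = 14.0000

Both sides agree, confirming Parseval's theorem.

Σ|x[n]|² = (1/N)Σ|X[k]|² = 14.0000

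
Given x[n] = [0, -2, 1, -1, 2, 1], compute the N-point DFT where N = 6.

X[k] = Σ(n=0 to 5) x[n] · ω_6^(nk)
where ω_6 = e^(-2πi/6)

Computing each X[k]:
X[0] = 1
X[1] = -1.0000+3.4641i
X[2] = -2.0000+1.7321i
X[3] = 5
X[4] = -2.0000-1.7321i
X[5] = -1.0000-3.4641i

X = [1, -1.0000+3.4641i, -2.0000+1.7321i, 5, -2.0000-1.7321i, -1.0000-3.4641i]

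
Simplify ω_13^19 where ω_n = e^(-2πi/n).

Since ω_13^13 = 1, powers reduce modulo 13.
19 mod 13 = 6
So ω_13^19 = ω_13^6 = e^(-2πi·6/13)

ω_13^19 = ω_13^6 = -0.9709-0.2393i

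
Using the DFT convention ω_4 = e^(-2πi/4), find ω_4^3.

ω_4^3 = e^(-2πi·3/4)
= cos(-2π·3/4) + i·sin(-2π·3/4)
= cos(-6π/4) + i·sin(-6π/4)

ω_4^3 = cos(-6π/4) + i·sin(-6π/4) = 1i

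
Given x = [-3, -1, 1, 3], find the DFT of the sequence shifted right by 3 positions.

Time shift by 3: X_shifted[k] = ω_4^(3k) · X[k]
Shifted x = [-1, 1, 3, -3]

DFT(x[n-3]) = [0, -4-4i, 4, -4+4i]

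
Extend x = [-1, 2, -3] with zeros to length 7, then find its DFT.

Original 3-point DFT: [-2, -0.5000-4.3301i, -0.5000+4.3301i]
Zero-padded 7-point DFT provides frequency interpolation.

DFT_7([x, 0, ...]) = [-2, 0.9145+1.3611i, 1.2579-3.2515i, -4.6724-3.2133i, -4.6724+3.2133i, 1.2579+3.2515i, 0.9145-1.3611i]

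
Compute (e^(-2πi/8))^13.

Since ω_8^8 = 1, powers reduce modulo 8.
13 mod 8 = 5
So ω_8^13 = ω_8^5 = e^(-2πi·5/8)

ω_8^13 = ω_8^5 = -0.7071+0.7071i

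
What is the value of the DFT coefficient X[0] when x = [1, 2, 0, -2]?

X[0] = Σ(n=0 to 3) x[n] · ω_4^0 = Σ x[n]
= (1) + (2) + (0) + (-2)

X[0] = 1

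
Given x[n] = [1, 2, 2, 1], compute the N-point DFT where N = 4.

X[k] = Σ(n=0 to 3) x[n] · ω_4^(nk)
where ω_4 = e^(-2πi/4)

Computing each X[k]:
X[0] = 6
X[1] = -1-1i
X[2] = 0
X[3] = -1+1i

X = [6, -1-1i, 0, -1+1i]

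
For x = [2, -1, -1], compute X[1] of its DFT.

X[1] = Σ(n=0 to 2) x[n] · ω_3^(1n) where ω_3 = e^(-2πi/3)
= (2)·ω_3^0 + (-1)·ω_3^1 + (-1)·ω_3^2

X[1] = 3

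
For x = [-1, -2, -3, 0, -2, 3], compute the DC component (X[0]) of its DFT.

X[0] = Σ(n=0 to 5) x[n] · ω_6^0 = Σ x[n]
= (-1) + (-2) + (-3) + (0) + (-2) + (3)

X[0] = -5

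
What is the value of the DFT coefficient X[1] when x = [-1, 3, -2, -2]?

X[1] = Σ(n=0 to 3) x[n] · ω_4^(1n) where ω_4 = e^(-2πi/4)
= (-1)·ω_4^0 + (3)·ω_4^1 + (-2)·ω_4^2 + (-2)·ω_4^3

X[1] = 1-5i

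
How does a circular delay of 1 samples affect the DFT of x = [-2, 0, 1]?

Time shift by 1: X_shifted[k] = ω_3^(1k) · X[k]
Shifted x = [1, -2, 0]

DFT(x[n-1]) = [-1, 2.0000+1.7321i, 2.0000-1.7321i]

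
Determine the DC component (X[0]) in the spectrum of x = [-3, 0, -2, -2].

X[0] = Σ(n=0 to 3) x[n] · ω_4^0 = Σ x[n]
= (-3) + (0) + (-2) + (-2)

X[0] = -7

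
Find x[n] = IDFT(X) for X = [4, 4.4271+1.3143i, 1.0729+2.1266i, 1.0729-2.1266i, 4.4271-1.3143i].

x[n] = (1/5) Σ(k=0 to 4) X[k] · e^(2πikn/5)

Computing each x[n]:
x[0] = 3
x[1] = 0
x[2] = 0
x[3] = -1
x[4] = 2

x = [3, 0, 0, -1, 2]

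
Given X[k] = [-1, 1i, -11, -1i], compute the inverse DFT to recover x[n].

x[n] = (1/4) Σ(k=0 to 3) X[k] · e^(2πikn/4)

Computing each x[n]:
x[0] = -3
x[1] = 2
x[2] = -3
x[3] = 3

x = [-3, 2, -3, 3]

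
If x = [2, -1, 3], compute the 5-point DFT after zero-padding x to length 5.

Original 3-point DFT: [4, 1.0000+3.4641i, 1.0000-3.4641i]
Zero-padded 5-point DFT provides frequency interpolation.

DFT_5([x, 0, ...]) = [4, -0.7361-0.8123i, 3.7361+3.4410i, 3.7361-3.4410i, -0.7361+0.8123i]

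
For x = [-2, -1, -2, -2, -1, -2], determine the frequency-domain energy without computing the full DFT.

Parseval: Σ|x[n]|² = (1/N)Σ|X[k]|², so Σ|X[k]|² = N·Σ|x[n]|² = 6·18.0000

Σ|X[k]|² = N·Σ|x[n]|² = 6·18.0000 = 108.0000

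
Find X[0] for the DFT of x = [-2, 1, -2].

X[0] = Σ(n=0 to 2) x[n] · ω_3^0 = Σ x[n]
= (-2) + (1) + (-2)

X[0] = -3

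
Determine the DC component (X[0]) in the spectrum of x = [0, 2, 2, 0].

X[0] = Σ(n=0 to 3) x[n] · ω_4^0 = Σ x[n]
= (0) + (2) + (2) + (0)

X[0] = 4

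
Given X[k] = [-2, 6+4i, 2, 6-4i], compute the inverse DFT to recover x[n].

x[n] = (1/4) Σ(k=0 to 3) X[k] · e^(2πikn/4)

Computing each x[n]:
x[0] = 3
x[1] = -3
x[2] = -3
x[3] = 1

x = [3, -3, -3, 1]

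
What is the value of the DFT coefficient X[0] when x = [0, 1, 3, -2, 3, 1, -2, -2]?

X[0] = Σ(n=0 to 7) x[n] · ω_8^0 = Σ x[n]
= (0) + (1) + (3) + (-2) + (3) + (1) + (-2) + (-2)

X[0] = 2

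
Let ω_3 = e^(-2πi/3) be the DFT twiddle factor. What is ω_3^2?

ω_3^2 = e^(-2πi·2/3)
= cos(-2π·2/3) + i·sin(-2π·2/3)
= cos(-4π/3) + i·sin(-4π/3)

ω_3^2 = cos(-4π/3) + i·sin(-4π/3) = -0.5000+0.8660i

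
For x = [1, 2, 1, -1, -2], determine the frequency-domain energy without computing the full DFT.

Parseval: Σ|x[n]|² = (1/N)Σ|X[k]|², so Σ|X[k]|² = N·Σ|x[n]|² = 5·11.0000

Σ|X[k]|² = N·Σ|x[n]|² = 5·11.0000 = 55.0000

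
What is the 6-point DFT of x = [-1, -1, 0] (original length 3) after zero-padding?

Original 3-point DFT: [-2, -0.5000+0.8660i, -0.5000-0.8660i]
Zero-padded 6-point DFT provides frequency interpolation.

DFT_6([x, 0, ...]) = [-2, -1.5000+0.8660i, -0.5000+0.8660i, 0, -0.5000-0.8660i, -1.5000-0.8660i]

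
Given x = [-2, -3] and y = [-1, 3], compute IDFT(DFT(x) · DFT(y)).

(x ⊛ y)[n] = Σ(m=0 to 1) x[m] · y[(n-m) mod 2]

Computing each output sample:
(x ⊛ y)[0] = -7
(x ⊛ y)[1] = -3

x ⊛ y = [-7, -3]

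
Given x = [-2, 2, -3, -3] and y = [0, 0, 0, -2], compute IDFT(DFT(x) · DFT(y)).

(x ⊛ y)[n] = Σ(m=0 to 3) x[m] · y[(n-m) mod 4]

Computing each output sample:
(x ⊛ y)[0] = -4
(x ⊛ y)[1] = 6
(x ⊛ y)[2] = 6
(x ⊛ y)[3] = 4

x ⊛ y = [-4, 6, 6, 4]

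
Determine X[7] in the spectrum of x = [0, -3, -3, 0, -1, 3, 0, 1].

X[7] = Σ(n=0 to 7) x[n] · ω_8^(7n) where ω_8 = e^(-2πi/8)
= (0)·ω_8^0 + (-3)·ω_8^7 + (-3)·ω_8^14 + (0)·ω_8^21 + (-1)·ω_8^28 + (3)·ω_8^35 + (0)·ω_8^42 + (1)·ω_8^49

X[7] = -2.5355-7.9497i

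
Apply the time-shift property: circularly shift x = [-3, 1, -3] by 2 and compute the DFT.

Time shift by 2: X_shifted[k] = ω_3^(2k) · X[k]
Shifted x = [1, -3, -3]

DFT(x[n-2]) = [-5, 4, 4]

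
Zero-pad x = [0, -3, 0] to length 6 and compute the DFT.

Original 3-point DFT: [-3, 1.5000+2.5981i, 1.5000-2.5981i]
Zero-padded 6-point DFT provides frequency interpolation.

DFT_6([x, 0, ...]) = [-3, -1.5000+2.5981i, 1.5000+2.5981i, 3, 1.5000-2.5981i, -1.5000-2.5981i]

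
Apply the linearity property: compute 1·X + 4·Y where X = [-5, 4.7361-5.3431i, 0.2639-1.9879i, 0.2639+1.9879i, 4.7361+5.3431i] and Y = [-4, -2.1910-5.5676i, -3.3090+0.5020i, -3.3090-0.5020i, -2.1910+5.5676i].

By linearity: DFT(1x + 4y) = 1·DFT(x) + 4·DFT(y)
= 1·[-5, 4.7361-5.3431i, 0.2639-1.9879i, 0.2639+1.9879i, 4.7361+5.3431i] + 4·[-4, -2.1910-5.5676i, -3.3090+0.5020i, -3.3090-0.5020i, -2.1910+5.5676i]

Computing element-wise:
Z[0] = 1·(-5) + 4·(-4) = -21
Z[1] = 1·(4.7361-5.3431i) + 4·(-2.1910-5.5676i) = -4.0279-27.6135i
Z[2] = 1·(0.2639-1.9879i) + 4·(-3.3090+0.5020i) = -12.9721+0.0201i
Z[3] = 1·(0.2639+1.9879i) + 4·(-3.3090-0.5020i) = -12.9721-0.0201i
Z[4] = 1·(4.7361+5.3431i) + 4·(-2.1910+5.5676i) = -4.0279+27.6135i

DFT(1x + 4y) = 1·X + 4·Y = [-21, -4.0279-27.6135i, -12.9721+0.0201i, -12.9721-0.0201i, -4.0279+27.6135i]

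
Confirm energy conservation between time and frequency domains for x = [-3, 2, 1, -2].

Time domain:
Σ|x[n]|² = |-3|² + |2|² + |1|² + |-2|² = 18.0000

Frequency domain:
(1/4)Σ|X[k]|² = (1/4)(|-2|² + |-4-4i|² + |-2|² + |-4+4i|²) = (1/4)·72.0000 = 18.0000

Both sides agree, confirming Parseval's theorem.

Σ|x[n]|² = (1/N)Σ|X[k]|² = 18.0000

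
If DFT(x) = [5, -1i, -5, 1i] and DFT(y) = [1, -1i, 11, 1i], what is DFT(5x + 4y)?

By linearity: DFT(5x + 4y) = 5·DFT(x) + 4·DFT(y)
= 5·[5, -1i, -5, 1i] + 4·[1, -1i, 11, 1i]

Computing element-wise:
Z[0] = 5·(5) + 4·(1) = 29
Z[1] = 5·(-1i) + 4·(-1i) = -9i
Z[2] = 5·(-5) + 4·(11) = 19
Z[3] = 5·(1i) + 4·(1i) = 9i

DFT(5x + 4y) = 5·X + 4·Y = [29, -9i, 19, 9i]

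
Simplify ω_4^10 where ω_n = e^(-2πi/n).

Since ω_4^4 = 1, powers reduce modulo 4.
10 mod 4 = 2
So ω_4^10 = ω_4^2 = e^(-2πi·2/4)

ω_4^10 = ω_4^2 = -1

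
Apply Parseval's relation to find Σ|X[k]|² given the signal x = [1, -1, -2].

Parseval: Σ|x[n]|² = (1/N)Σ|X[k]|², so Σ|X[k]|² = N·Σ|x[n]|² = 3·6.0000

Σ|X[k]|² = N·Σ|x[n]|² = 3·6.0000 = 18.0000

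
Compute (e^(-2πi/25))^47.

Since ω_25^25 = 1, powers reduce modulo 25.
47 mod 25 = 22
So ω_25^47 = ω_25^22 = e^(-2πi·22/25)

ω_25^47 = ω_25^22 = 0.7290+0.6845i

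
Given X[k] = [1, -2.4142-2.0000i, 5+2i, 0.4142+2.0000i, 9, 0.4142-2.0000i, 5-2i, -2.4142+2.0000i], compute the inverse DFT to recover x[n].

x[n] = (1/8) Σ(k=0 to 7) X[k] · e^(2πikn/8)

Computing each x[n]:
x[0] = 2
x[1] = -2
x[2] = 1
x[3] = 0
x[4] = 3
x[5] = -1
x[6] = -1
x[7] = -1

x = [2, -2, 1, 0, 3, -1, -1, -1]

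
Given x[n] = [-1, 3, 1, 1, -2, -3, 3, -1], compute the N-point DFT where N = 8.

X[k] = Σ(n=0 to 7) x[n] · ω_8^(nk)
where ω_8 = e^(-2πi/8)

Computing each X[k]:
X[0] = 1
X[1] = 3.8284-3.6569i
X[2] = -7
X[3] = -1.8284-7.6569i
X[4] = 1
X[5] = -1.8284+7.6569i
X[6] = -7
X[7] = 3.8284+3.6569i

X = [1, 3.8284-3.6569i, -7, -1.8284-7.6569i, 1, -1.8284+7.6569i, -7, 3.8284+3.6569i]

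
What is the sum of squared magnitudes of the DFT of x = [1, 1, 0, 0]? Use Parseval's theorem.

Parseval: Σ|x[n]|² = (1/N)Σ|X[k]|², so Σ|X[k]|² = N·Σ|x[n]|² = 4·2.0000

Σ|X[k]|² = N·Σ|x[n]|² = 4·2.0000 = 8.0000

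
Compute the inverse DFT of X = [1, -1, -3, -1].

x[n] = (1/4) Σ(k=0 to 3) X[k] · e^(2πikn/4)

Computing each x[n]:
x[0] = -1
x[1] = 1
x[2] = 0
x[3] = 1

x = [-1, 1, 0, 1]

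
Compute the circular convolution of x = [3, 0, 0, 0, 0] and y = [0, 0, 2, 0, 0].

(x ⊛ y)[n] = Σ(m=0 to 4) x[m] · y[(n-m) mod 5]

Computing each output sample:
(x ⊛ y)[0] = 0
(x ⊛ y)[1] = 0
(x ⊛ y)[2] = 6
(x ⊛ y)[3] = 0
(x ⊛ y)[4] = 0

x ⊛ y = [0, 0, 6, 0, 0]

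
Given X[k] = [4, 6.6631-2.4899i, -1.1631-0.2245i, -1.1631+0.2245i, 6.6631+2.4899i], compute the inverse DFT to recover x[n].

x[n] = (1/5) Σ(k=0 to 4) X[k] · e^(2πikn/5)

Computing each x[n]:
x[0] = 3
x[1] = 3
x[2] = -1
x[3] = -2
x[4] = 1

x = [3, 3, -1, -2, 1]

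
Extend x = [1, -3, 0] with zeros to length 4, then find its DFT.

Original 3-point DFT: [-2, 2.5000+2.5981i, 2.5000-2.5981i]
Zero-padded 4-point DFT provides frequency interpolation.

DFT_4([x, 0, ...]) = [-2, 1+3i, 4, 1-3i]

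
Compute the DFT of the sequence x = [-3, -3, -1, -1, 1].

X[k] = Σ(n=0 to 4) x[n] · ω_5^(nk)
where ω_5 = e^(-2πi/5)

Computing each X[k]:
X[0] = -7
X[1] = -2.0000+3.8042i
X[2] = -2.0000+2.3511i
X[3] = -2.0000-2.3511i
X[4] = -2.0000-3.8042i

X = [-7, -2.0000+3.8042i, -2.0000+2.3511i, -2.0000-2.3511i, -2.0000-3.8042i]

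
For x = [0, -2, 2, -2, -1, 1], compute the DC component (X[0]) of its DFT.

X[0] = Σ(n=0 to 5) x[n] · ω_6^0 = Σ x[n]
= (0) + (-2) + (2) + (-2) + (-1) + (1)

X[0] = -2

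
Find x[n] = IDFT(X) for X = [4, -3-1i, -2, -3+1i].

x[n] = (1/4) Σ(k=0 to 3) X[k] · e^(2πikn/4)

Computing each x[n]:
x[0] = -1
x[1] = 2
x[2] = 2
x[3] = 1

x = [-1, 2, 2, 1]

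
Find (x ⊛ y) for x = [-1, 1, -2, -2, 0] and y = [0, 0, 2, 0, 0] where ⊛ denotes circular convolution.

(x ⊛ y)[n] = Σ(m=0 to 4) x[m] · y[(n-m) mod 5]

Computing each output sample:
(x ⊛ y)[0] = -4
(x ⊛ y)[1] = 0
(x ⊛ y)[2] = -2
(x ⊛ y)[3] = 2
(x ⊛ y)[4] = -4

x ⊛ y = [-4, 0, -2, 2, -4]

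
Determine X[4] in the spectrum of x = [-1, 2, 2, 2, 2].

X[4] = Σ(n=0 to 4) x[n] · ω_5^(4n) where ω_5 = e^(-2πi/5)
= (-1)·ω_5^0 + (2)·ω_5^4 + (2)·ω_5^8 + (2)·ω_5^12 + (2)·ω_5^16

X[4] = -3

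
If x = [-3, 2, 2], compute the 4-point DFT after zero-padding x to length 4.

Original 3-point DFT: [1, -5, -5]
Zero-padded 4-point DFT provides frequency interpolation.

DFT_4([x, 0, ...]) = [1, -5-2i, -3, -5+2i]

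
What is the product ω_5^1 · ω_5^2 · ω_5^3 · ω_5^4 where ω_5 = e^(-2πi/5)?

The primitive 5th roots of unity are ω_5^k for k coprime to 5: k ∈ {1, 2, 3, 4}
Their product equals the constant term of the cyclotomic polynomial Φ_5(x) up to sign.
For n ≥ 3, the product of all primitive nth roots of unity is 1. (For n=1 it is 1; for n=2 it is -1.)

1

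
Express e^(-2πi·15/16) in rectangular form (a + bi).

ω_16^15 = e^(-2πi·15/16)
= cos(-2π·15/16) + i·sin(-2π·15/16)
= cos(-30π/16) + i·sin(-30π/16)

ω_16^15 = cos(-30π/16) + i·sin(-30π/16) = 0.9239+0.3827i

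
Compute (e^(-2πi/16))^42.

Since ω_16^16 = 1, powers reduce modulo 16.
42 mod 16 = 10
So ω_16^42 = ω_16^10 = e^(-2πi·10/16)

ω_16^42 = ω_16^10 = -0.7071+0.7071i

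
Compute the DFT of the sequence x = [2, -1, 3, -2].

X[k] = Σ(n=0 to 3) x[n] · ω_4^(nk)
where ω_4 = e^(-2πi/4)

Computing each X[k]:
X[0] = 2
X[1] = -1-1i
X[2] = 8
X[3] = -1+1i

X = [2, -1-1i, 8, -1+1i]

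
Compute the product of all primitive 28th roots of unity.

The primitive 28th roots of unity are ω_28^k for k coprime to 28: k ∈ {1, 3, 5, 9, 11, 13, 15, 17, 19, 23, 25, 27}
Their product equals the constant term of the cyclotomic polynomial Φ_28(x) up to sign.
For n ≥ 3, the product of all primitive nth roots of unity is 1. (For n=1 it is 1; for n=2 it is -1.)

1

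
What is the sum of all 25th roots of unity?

Sum of all nth roots of unity equals 0 for n > 1 (geometric series with r ≠ 1).

0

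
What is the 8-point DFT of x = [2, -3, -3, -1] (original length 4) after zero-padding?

Original 4-point DFT: [-5, 5+2i, 3, 5-2i]
Zero-padded 8-point DFT provides frequency interpolation.

DFT_8([x, 0, ...]) = [-5, 0.5858+5.8284i, 5+2i, 3.4142-0.1716i, 3, 3.4142+0.1716i, 5-2i, 0.5858-5.8284i]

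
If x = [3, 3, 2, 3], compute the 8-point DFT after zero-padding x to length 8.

Original 4-point DFT: [11, 1, -1, 1]
Zero-padded 8-point DFT provides frequency interpolation.

DFT_8([x, 0, ...]) = [11, 3.0000-6.2426i, 1, 3.0000-2.2426i, -1, 3.0000+2.2426i, 1, 3.0000+6.2426i]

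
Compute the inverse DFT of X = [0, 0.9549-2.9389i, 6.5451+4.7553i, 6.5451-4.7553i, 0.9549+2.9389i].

x[n] = (1/5) Σ(k=0 to 4) X[k] · e^(2πikn/5)

Computing each x[n]:
x[0] = 3
x[1] = -2
x[2] = 3
x[3] = -2
x[4] = -2

x = [3, -2, 3, -2, -2]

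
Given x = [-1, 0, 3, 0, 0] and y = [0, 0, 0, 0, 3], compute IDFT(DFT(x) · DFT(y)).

(x ⊛ y)[n] = Σ(m=0 to 4) x[m] · y[(n-m) mod 5]

Computing each output sample:
(x ⊛ y)[0] = 0
(x ⊛ y)[1] = 9
(x ⊛ y)[2] = 0
(x ⊛ y)[3] = 0
(x ⊛ y)[4] = -3

x ⊛ y = [0, 9, 0, 0, -3]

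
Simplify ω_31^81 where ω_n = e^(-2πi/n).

Since ω_31^31 = 1, powers reduce modulo 31.
81 mod 31 = 19
So ω_31^81 = ω_31^19 = e^(-2πi·19/31)

ω_31^81 = ω_31^19 = -0.7588+0.6514i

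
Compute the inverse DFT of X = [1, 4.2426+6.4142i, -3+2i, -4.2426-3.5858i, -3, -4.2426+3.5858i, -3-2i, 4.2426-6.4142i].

x[n] = (1/8) Σ(k=0 to 7) X[k] · e^(2πikn/8)

Computing each x[n]:
x[0] = -1
x[1] = 1
x[2] = -2
x[3] = -1
x[4] = -1
x[5] = -1
x[6] = 3
x[7] = 3

x = [-1, 1, -2, -1, -1, -1, 3, 3]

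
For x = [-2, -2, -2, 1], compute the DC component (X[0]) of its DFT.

X[0] = Σ(n=0 to 3) x[n] · ω_4^0 = Σ x[n]
= (-2) + (-2) + (-2) + (1)

X[0] = -5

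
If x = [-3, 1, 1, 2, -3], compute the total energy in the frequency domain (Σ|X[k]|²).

Parseval: Σ|x[n]|² = (1/N)Σ|X[k]|², so Σ|X[k]|² = N·Σ|x[n]|² = 5·24.0000

Σ|X[k]|² = N·Σ|x[n]|² = 5·24.0000 = 120.0000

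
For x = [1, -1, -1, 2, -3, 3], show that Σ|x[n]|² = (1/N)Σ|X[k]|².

Time domain:
Σ|x[n]|² = |1|² + |-1|² + |-1|² + |2|² + |-3|² + |3|² = 25.0000

Frequency domain:
(1/6)Σ|X[k]|² = (1/6)(|1|² + |2.0000+1.7321i|² + |4.0000+5.1962i|² + |-7|² + |4.0000-5.1962i|² + |2.0000-1.7321i|²) = (1/6)·150.0000 = 25.0000

Both sides agree, confirming Parseval's theorem.

Σ|x[n]|² = (1/N)Σ|X[k]|² = 25.0000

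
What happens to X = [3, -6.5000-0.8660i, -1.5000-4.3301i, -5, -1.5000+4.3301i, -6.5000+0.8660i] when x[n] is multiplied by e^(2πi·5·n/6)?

Modulation property: DFT(ω_6^(-5n)·x[n]) = X[(k-5) mod 6], so circularly shift X by 5 positions.

X[k-5] = [-6.5000-0.8660i, -1.5000-4.3301i, -5, -1.5000+4.3301i, -6.5000+0.8660i, 3]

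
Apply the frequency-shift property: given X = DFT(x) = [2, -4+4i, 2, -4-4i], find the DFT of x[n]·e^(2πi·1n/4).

Modulation property: DFT(ω_4^(-1n)·x[n]) = X[(k-1) mod 4], so circularly shift X by 1 positions.

X[k-1] = [-4-4i, 2, -4+4i, 2]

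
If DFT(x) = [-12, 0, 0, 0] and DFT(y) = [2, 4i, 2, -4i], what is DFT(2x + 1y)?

By linearity: DFT(2x + 1y) = 2·DFT(x) + 1·DFT(y)
= 2·[-12, 0, 0, 0] + 1·[2, 4i, 2, -4i]

Computing element-wise:
Z[0] = 2·(-12) + 1·(2) = -22
Z[1] = 2·(0) + 1·(4i) = 4i
Z[2] = 2·(0) + 1·(2) = 2
Z[3] = 2·(0) + 1·(-4i) = -4i

DFT(2x + 1y) = 2·X + 1·Y = [-22, 4i, 2, -4i]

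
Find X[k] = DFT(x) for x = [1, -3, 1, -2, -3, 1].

X[k] = Σ(n=0 to 5) x[n] · ω_6^(nk)
where ω_6 = e^(-2πi/6)

Computing each X[k]:
X[0] = -5
X[1] = 3
X[2] = 1.0000+6.9282i
X[3] = 3
X[4] = 1.0000-6.9282i
X[5] = 3

X = [-5, 3, 1.0000+6.9282i, 3, 1.0000-6.9282i, 3]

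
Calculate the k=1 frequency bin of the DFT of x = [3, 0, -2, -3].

X[1] = Σ(n=0 to 3) x[n] · ω_4^(1n) where ω_4 = e^(-2πi/4)
= (3)·ω_4^0 + (0)·ω_4^1 + (-2)·ω_4^2 + (-3)·ω_4^3

X[1] = 5-3i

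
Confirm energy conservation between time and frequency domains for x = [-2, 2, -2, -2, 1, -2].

Time domain:
Σ|x[n]|² = |-2|² + |2|² + |-2|² + |-2|² + |1|² + |-2|² = 21.0000

Frequency domain:
(1/6)Σ|X[k]|² = (1/6)(|-5|² + |0.5000-0.8660i|² + |-3.5000-6.0622i|² + |-1|² + |-3.5000+6.0622i|² + |0.5000+0.8660i|²) = (1/6)·126.0000 = 21.0000

Both sides agree, confirming Parseval's theorem.

Σ|x[n]|² = (1/N)Σ|X[k]|² = 21.0000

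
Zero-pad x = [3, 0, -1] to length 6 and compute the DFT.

Original 3-point DFT: [2, 3.5000-0.8660i, 3.5000+0.8660i]
Zero-padded 6-point DFT provides frequency interpolation.

DFT_6([x, 0, ...]) = [2, 3.5000+0.8660i, 3.5000-0.8660i, 2, 3.5000+0.8660i, 3.5000-0.8660i]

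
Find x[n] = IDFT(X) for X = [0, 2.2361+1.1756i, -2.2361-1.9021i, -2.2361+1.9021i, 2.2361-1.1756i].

x[n] = (1/5) Σ(k=0 to 4) X[k] · e^(2πikn/5)

Computing each x[n]:
x[0] = 0
x[1] = 1
x[2] = -2
x[3] = 0
x[4] = 1

x = [0, 1, -2, 0, 1]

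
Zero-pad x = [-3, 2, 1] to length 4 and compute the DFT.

Original 3-point DFT: [0, -4.5000-0.8660i, -4.5000+0.8660i]
Zero-padded 4-point DFT provides frequency interpolation.

DFT_4([x, 0, ...]) = [0, -4-2i, -4, -4+2i]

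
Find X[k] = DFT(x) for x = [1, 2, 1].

X[k] = Σ(n=0 to 2) x[n] · ω_3^(nk)
where ω_3 = e^(-2πi/3)

Computing each X[k]:
X[0] = 4
X[1] = -0.5000-0.8660i
X[2] = -0.5000+0.8660i

X = [4, -0.5000-0.8660i, -0.5000+0.8660i]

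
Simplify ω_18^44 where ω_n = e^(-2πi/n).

Since ω_18^18 = 1, powers reduce modulo 18.
44 mod 18 = 8
So ω_18^44 = ω_18^8 = e^(-2πi·8/18)

ω_18^44 = ω_18^8 = -0.9397-0.3420i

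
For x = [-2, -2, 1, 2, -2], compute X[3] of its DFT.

X[3] = Σ(n=0 to 4) x[n] · ω_5^(3n) where ω_5 = e^(-2πi/5)
= (-2)·ω_5^0 + (-2)·ω_5^3 + (1)·ω_5^6 + (2)·ω_5^9 + (-2)·ω_5^12

X[3] = 2.1631+0.9511i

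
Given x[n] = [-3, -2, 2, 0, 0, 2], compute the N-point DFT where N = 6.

X[k] = Σ(n=0 to 5) x[n] · ω_6^(nk)
where ω_6 = e^(-2πi/6)

Computing each X[k]:
X[0] = -1
X[1] = -4.0000+1.7321i
X[2] = -4.0000+5.1962i
X[3] = -1
X[4] = -4.0000-5.1962i
X[5] = -4.0000-1.7321i

X = [-1, -4.0000+1.7321i, -4.0000+5.1962i, -1, -4.0000-5.1962i, -4.0000-1.7321i]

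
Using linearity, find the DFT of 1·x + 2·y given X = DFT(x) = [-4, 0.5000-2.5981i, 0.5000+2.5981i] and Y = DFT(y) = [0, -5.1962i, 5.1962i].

By linearity: DFT(1x + 2y) = 1·DFT(x) + 2·DFT(y)
= 1·[-4, 0.5000-2.5981i, 0.5000+2.5981i] + 2·[0, -5.1962i, 5.1962i]

Computing element-wise:
Z[0] = 1·(-4) + 2·(0) = -4
Z[1] = 1·(0.5000-2.5981i) + 2·(-5.1962i) = 0.5000-12.9905i
Z[2] = 1·(0.5000+2.5981i) + 2·(5.1962i) = 0.5000+12.9905i

DFT(1x + 2y) = 1·X + 2·Y = [-4, 0.5000-12.9905i, 0.5000+12.9905i]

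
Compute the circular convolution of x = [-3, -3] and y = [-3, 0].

(x ⊛ y)[n] = Σ(m=0 to 1) x[m] · y[(n-m) mod 2]

Computing each output sample:
(x ⊛ y)[0] = 9
(x ⊛ y)[1] = 9

x ⊛ y = [9, 9]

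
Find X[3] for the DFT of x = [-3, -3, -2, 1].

X[3] = Σ(n=0 to 3) x[n] · ω_4^(3n) where ω_4 = e^(-2πi/4)
= (-3)·ω_4^0 + (-3)·ω_4^3 + (-2)·ω_4^6 + (1)·ω_4^9

X[3] = -1-4i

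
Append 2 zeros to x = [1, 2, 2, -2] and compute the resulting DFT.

Original 4-point DFT: [3, -1-4i, 3, -1+4i]
Zero-padded 6-point DFT provides frequency interpolation.

DFT_6([x, 0, ...]) = [3, 3.0000-3.4641i, -3, 3, -3, 3.0000+3.4641i]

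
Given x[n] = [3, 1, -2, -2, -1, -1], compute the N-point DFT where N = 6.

X[k] = Σ(n=0 to 5) x[n] · ω_6^(nk)
where ω_6 = e^(-2πi/6)

Computing each X[k]:
X[0] = -2
X[1] = 6.5000-0.8660i
X[2] = 2.5000-2.5981i
X[3] = 2
X[4] = 2.5000+2.5981i
X[5] = 6.5000+0.8660i

X = [-2, 6.5000-0.8660i, 2.5000-2.5981i, 2, 2.5000+2.5981i, 6.5000+0.8660i]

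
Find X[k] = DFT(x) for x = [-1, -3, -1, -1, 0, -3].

X[k] = Σ(n=0 to 5) x[n] · ω_6^(nk)
where ω_6 = e^(-2πi/6)

Computing each X[k]:
X[0] = -9
X[1] = -2.5000+0.8660i
X[2] = 1.5000-0.8660i
X[3] = 5
X[4] = 1.5000+0.8660i
X[5] = -2.5000-0.8660i

X = [-9, -2.5000+0.8660i, 1.5000-0.8660i, 5, 1.5000+0.8660i, -2.5000-0.8660i]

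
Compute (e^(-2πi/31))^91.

Since ω_31^31 = 1, powers reduce modulo 31.
91 mod 31 = 29
So ω_31^91 = ω_31^29 = e^(-2πi·29/31)

ω_31^91 = ω_31^29 = 0.9190+0.3944i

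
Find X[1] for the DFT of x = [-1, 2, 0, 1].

X[1] = Σ(n=0 to 3) x[n] · ω_4^(1n) where ω_4 = e^(-2πi/4)
= (-1)·ω_4^0 + (2)·ω_4^1 + (0)·ω_4^2 + (1)·ω_4^3

X[1] = -1-1i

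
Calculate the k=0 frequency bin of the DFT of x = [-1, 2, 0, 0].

X[0] = Σ(n=0 to 3) x[n] · ω_4^0 = Σ x[n]
= (-1) + (2) + (0) + (0)

X[0] = 1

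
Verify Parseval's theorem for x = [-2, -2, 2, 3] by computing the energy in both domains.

Time domain:
Σ|x[n]|² = |-2|² + |-2|² + |2|² + |3|² = 21.0000

Frequency domain:
(1/4)Σ|X[k]|² = (1/4)(|1|² + |-4+5i|² + |-1|² + |-4-5i|²) = (1/4)·84.0000 = 21.0000

Both sides agree, confirming Parseval's theorem.

Σ|x[n]|² = (1/N)Σ|X[k]|² = 21.0000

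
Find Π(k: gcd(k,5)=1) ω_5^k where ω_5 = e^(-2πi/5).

The primitive 5th roots of unity are ω_5^k for k coprime to 5: k ∈ {1, 2, 3, 4}
Their product equals the constant term of the cyclotomic polynomial Φ_5(x) up to sign.
For n ≥ 3, the product of all primitive nth roots of unity is 1. (For n=1 it is 1; for n=2 it is -1.)

1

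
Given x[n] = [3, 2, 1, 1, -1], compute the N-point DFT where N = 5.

X[k] = Σ(n=0 to 4) x[n] · ω_5^(nk)
where ω_5 = e^(-2πi/5)

Computing each X[k]:
X[0] = 6
X[1] = 1.6910-2.8532i
X[2] = 2.8090-1.7634i
X[3] = 2.8090+1.7634i
X[4] = 1.6910+2.8532i

X = [6, 1.6910-2.8532i, 2.8090-1.7634i, 2.8090+1.7634i, 1.6910+2.8532i]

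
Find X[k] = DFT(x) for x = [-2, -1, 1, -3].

X[k] = Σ(n=0 to 3) x[n] · ω_4^(nk)
where ω_4 = e^(-2πi/4)

Computing each X[k]:
X[0] = -5
X[1] = -3-2i
X[2] = 3
X[3] = -3+2i

X = [-5, -3-2i, 3, -3+2i]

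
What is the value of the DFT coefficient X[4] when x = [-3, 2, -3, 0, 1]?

X[4] = Σ(n=0 to 4) x[n] · ω_5^(4n) where ω_5 = e^(-2πi/5)
= (-3)·ω_5^0 + (2)·ω_5^4 + (-3)·ω_5^8 + (0)·ω_5^12 + (1)·ω_5^16

X[4] = 0.3541-0.8123i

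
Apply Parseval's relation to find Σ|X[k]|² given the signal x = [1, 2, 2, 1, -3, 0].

Parseval: Σ|x[n]|² = (1/N)Σ|X[k]|², so Σ|X[k]|² = N·Σ|x[n]|² = 6·19.0000

Σ|X[k]|² = N·Σ|x[n]|² = 6·19.0000 = 114.0000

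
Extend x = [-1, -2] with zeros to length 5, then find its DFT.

Original 2-point DFT: [-3, 1]
Zero-padded 5-point DFT provides frequency interpolation.

DFT_5([x, 0, ...]) = [-3, -1.6180+1.9021i, 0.6180+1.1756i, 0.6180-1.1756i, -1.6180-1.9021i]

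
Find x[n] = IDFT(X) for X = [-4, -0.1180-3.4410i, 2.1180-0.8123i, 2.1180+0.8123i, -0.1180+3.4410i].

x[n] = (1/5) Σ(k=0 to 4) X[k] · e^(2πikn/5)

Computing each x[n]:
x[0] = 0
x[1] = 0
x[2] = 0
x[3] = -1
x[4] = -3

x = [0, 0, 0, -1, -3]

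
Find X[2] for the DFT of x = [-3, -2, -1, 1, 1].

X[2] = Σ(n=0 to 4) x[n] · ω_5^(2n) where ω_5 = e^(-2πi/5)
= (-3)·ω_5^0 + (-2)·ω_5^2 + (-1)·ω_5^4 + (1)·ω_5^6 + (1)·ω_5^8

X[2] = -2.1910-0.1388i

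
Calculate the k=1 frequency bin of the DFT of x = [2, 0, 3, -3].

X[1] = Σ(n=0 to 3) x[n] · ω_4^(1n) where ω_4 = e^(-2πi/4)
= (2)·ω_4^0 + (0)·ω_4^1 + (3)·ω_4^2 + (-3)·ω_4^3

X[1] = -1-3i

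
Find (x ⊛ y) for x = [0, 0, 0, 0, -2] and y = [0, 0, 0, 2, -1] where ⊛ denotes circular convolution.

(x ⊛ y)[n] = Σ(m=0 to 4) x[m] · y[(n-m) mod 5]

Computing each output sample:
(x ⊛ y)[0] = 0
(x ⊛ y)[1] = 0
(x ⊛ y)[2] = -4
(x ⊛ y)[3] = 2
(x ⊛ y)[4] = 0

x ⊛ y = [0, 0, -4, 2, 0]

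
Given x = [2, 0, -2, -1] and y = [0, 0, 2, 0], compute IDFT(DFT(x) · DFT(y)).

(x ⊛ y)[n] = Σ(m=0 to 3) x[m] · y[(n-m) mod 4]

Computing each output sample:
(x ⊛ y)[0] = -4
(x ⊛ y)[1] = -2
(x ⊛ y)[2] = 4
(x ⊛ y)[3] = 0

x ⊛ y = [-4, -2, 4, 0]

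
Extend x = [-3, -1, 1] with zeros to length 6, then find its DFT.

Original 3-point DFT: [-3, -3.0000+1.7321i, -3.0000-1.7321i]
Zero-padded 6-point DFT provides frequency interpolation.

DFT_6([x, 0, ...]) = [-3, -4, -3.0000+1.7321i, -1, -3.0000-1.7321i, -4]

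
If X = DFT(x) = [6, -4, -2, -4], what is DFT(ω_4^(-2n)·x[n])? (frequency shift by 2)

Modulation property: DFT(ω_4^(-2n)·x[n]) = X[(k-2) mod 4], so circularly shift X by 2 positions.

X[k-2] = [-2, -4, 6, -4]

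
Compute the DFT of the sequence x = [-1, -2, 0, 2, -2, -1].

X[k] = Σ(n=0 to 5) x[n] · ω_6^(nk)
where ω_6 = e^(-2πi/6)

Computing each X[k]:
X[0] = -4
X[1] = -3.5000-0.8660i
X[2] = 3.5000+2.5981i
X[3] = -2
X[4] = 3.5000-2.5981i
X[5] = -3.5000+0.8660i

X = [-4, -3.5000-0.8660i, 3.5000+2.5981i, -2, 3.5000-2.5981i, -3.5000+0.8660i]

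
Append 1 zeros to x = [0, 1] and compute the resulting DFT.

Original 2-point DFT: [1, -1]
Zero-padded 3-point DFT provides frequency interpolation.

DFT_3([x, 0, ...]) = [1, -0.5000-0.8660i, -0.5000+0.8660i]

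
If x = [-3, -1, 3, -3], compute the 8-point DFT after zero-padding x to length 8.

Original 4-point DFT: [-4, -6-2i, 4, -6+2i]
Zero-padded 8-point DFT provides frequency interpolation.

DFT_8([x, 0, ...]) = [-4, -1.5858-0.1716i, -6-2i, -4.4142+5.8284i, 4, -4.4142-5.8284i, -6+2i, -1.5858+0.1716i]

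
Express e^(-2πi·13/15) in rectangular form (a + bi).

ω_15^13 = e^(-2πi·13/15)
= cos(-2π·13/15) + i·sin(-2π·13/15)
= cos(-26π/15) + i·sin(-26π/15)

ω_15^13 = cos(-26π/15) + i·sin(-26π/15) = 0.6691+0.7431i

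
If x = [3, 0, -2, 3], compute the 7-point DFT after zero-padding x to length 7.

Original 4-point DFT: [4, 5+3i, -2, 5-3i]
Zero-padded 7-point DFT provides frequency interpolation.

DFT_7([x, 0, ...]) = [4, 0.7421+0.6482i, 6.6724+1.4777i, 1.0855-4.4884i, 1.0855+4.4884i, 6.6724-1.4777i, 0.7421-0.6482i]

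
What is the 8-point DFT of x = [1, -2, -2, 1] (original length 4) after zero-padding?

Original 4-point DFT: [-2, 3+3i, 0, 3-3i]
Zero-padded 8-point DFT provides frequency interpolation.

DFT_8([x, 0, ...]) = [-2, -1.1213+2.7071i, 3+3i, 3.1213-1.2929i, 0, 3.1213+1.2929i, 3-3i, -1.1213-2.7071i]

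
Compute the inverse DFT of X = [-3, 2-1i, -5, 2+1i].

x[n] = (1/4) Σ(k=0 to 3) X[k] · e^(2πikn/4)

Computing each x[n]:
x[0] = -1
x[1] = 1
x[2] = -3
x[3] = 0

x = [-1, 1, -3, 0]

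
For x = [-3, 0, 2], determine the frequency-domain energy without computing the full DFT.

Parseval: Σ|x[n]|² = (1/N)Σ|X[k]|², so Σ|X[k]|² = N·Σ|x[n]|² = 3·13.0000

Σ|X[k]|² = N·Σ|x[n]|² = 3·13.0000 = 39.0000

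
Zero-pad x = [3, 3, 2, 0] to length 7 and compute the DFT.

Original 4-point DFT: [8, 1-3i, 2, 1+3i]
Zero-padded 7-point DFT provides frequency interpolation.

DFT_7([x, 0, ...]) = [8, 4.4254-4.2954i, 0.5305-2.0570i, 1.5441+0.2620i, 1.5441-0.2620i, 0.5305+2.0570i, 4.4254+4.2954i]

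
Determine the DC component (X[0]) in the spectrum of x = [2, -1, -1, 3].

X[0] = Σ(n=0 to 3) x[n] · ω_4^0 = Σ x[n]
= (2) + (-1) + (-1) + (3)

X[0] = 3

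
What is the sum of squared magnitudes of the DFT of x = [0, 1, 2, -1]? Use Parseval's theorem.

Parseval: Σ|x[n]|² = (1/N)Σ|X[k]|², so Σ|X[k]|² = N·Σ|x[n]|² = 4·6.0000

Σ|X[k]|² = N·Σ|x[n]|² = 4·6.0000 = 24.0000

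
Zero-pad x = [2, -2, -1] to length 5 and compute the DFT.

Original 3-point DFT: [-1, 3.5000+0.8660i, 3.5000-0.8660i]
Zero-padded 5-point DFT provides frequency interpolation.

DFT_5([x, 0, ...]) = [-1, 2.1910+2.4899i, 3.3090+0.2245i, 3.3090-0.2245i, 2.1910-2.4899i]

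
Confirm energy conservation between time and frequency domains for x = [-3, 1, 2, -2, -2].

Time domain:
Σ|x[n]|² = |-3|² + |1|² + |2|² + |-2|² + |-2|² = 22.0000

Frequency domain:
(1/5)Σ|X[k]|² = (1/5)(|-4|² + |-3.3090-5.2043i|² + |-2.1910+2.0409i|² + |-2.1910-2.0409i|² + |-3.3090+5.2043i|²) = (1/5)·110.0000 = 22.0000

Both sides agree, confirming Parseval's theorem.

Σ|x[n]|² = (1/N)Σ|X[k]|² = 22.0000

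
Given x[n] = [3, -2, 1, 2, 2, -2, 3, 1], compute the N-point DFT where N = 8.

X[k] = Σ(n=0 to 7) x[n] · ω_8^(nk)
where ω_8 = e^(-2πi/8)

Computing each X[k]:
X[0] = 8
X[1] = 0.2929+1.2929i
X[2] = 1+7i
X[3] = 1.7071-2.7071i
X[4] = 10
X[5] = 1.7071+2.7071i
X[6] = 1-7i
X[7] = 0.2929-1.2929i

X = [8, 0.2929+1.2929i, 1+7i, 1.7071-2.7071i, 10, 1.7071+2.7071i, 1-7i, 0.2929-1.2929i]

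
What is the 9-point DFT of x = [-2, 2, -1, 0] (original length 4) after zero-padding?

Original 4-point DFT: [-1, -1-2i, -5, -1+2i]
Zero-padded 9-point DFT provides frequency interpolation.

DFT_9([x, 0, ...]) = [-1, -0.6416-0.3008i, -0.7130-1.6276i, -2.5000-2.5981i, -4.6454-1.3268i, -4.6454+1.3268i, -2.5000+2.5981i, -0.7130+1.6276i, -0.6416+0.3008i]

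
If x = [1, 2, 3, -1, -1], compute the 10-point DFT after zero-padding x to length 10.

Original 5-point DFT: [4, -0.3090-5.2043i, 0.8090+2.0409i, 0.8090-2.0409i, -0.3090+5.2043i]
Zero-padded 10-point DFT provides frequency interpolation.

DFT_10([x, 0, ...]) = [4, 4.6631-2.4899i, -0.3090-5.2043i, -3.1631+0.2245i, 0.8090+2.0409i, 2, 0.8090-2.0409i, -3.1631-0.2245i, -0.3090+5.2043i, 4.6631+2.4899i]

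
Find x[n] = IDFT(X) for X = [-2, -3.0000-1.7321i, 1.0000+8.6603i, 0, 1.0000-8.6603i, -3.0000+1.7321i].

x[n] = (1/6) Σ(k=0 to 5) X[k] · e^(2πikn/6)

Computing each x[n]:
x[0] = -1
x[1] = -3
x[2] = 3
x[3] = 1
x[4] = -3
x[5] = 1

x = [-1, -3, 3, 1, -3, 1]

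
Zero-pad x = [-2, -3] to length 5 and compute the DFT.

Original 2-point DFT: [-5, 1]
Zero-padded 5-point DFT provides frequency interpolation.

DFT_5([x, 0, ...]) = [-5, -2.9271+2.8532i, 0.4271+1.7634i, 0.4271-1.7634i, -2.9271-2.8532i]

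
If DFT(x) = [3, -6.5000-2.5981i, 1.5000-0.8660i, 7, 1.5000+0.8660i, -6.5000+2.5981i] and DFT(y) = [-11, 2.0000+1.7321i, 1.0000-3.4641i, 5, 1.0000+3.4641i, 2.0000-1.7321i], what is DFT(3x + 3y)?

By linearity: DFT(3x + 3y) = 3·DFT(x) + 3·DFT(y)
= 3·[3, -6.5000-2.5981i, 1.5000-0.8660i, 7, 1.5000+0.8660i, -6.5000+2.5981i] + 3·[-11, 2.0000+1.7321i, 1.0000-3.4641i, 5, 1.0000+3.4641i, 2.0000-1.7321i]

Computing element-wise:
Z[0] = 3·(3) + 3·(-11) = -24
Z[1] = 3·(-6.5000-2.5981i) + 3·(2.0000+1.7321i) = -13.5000-2.5980i
Z[2] = 3·(1.5000-0.8660i) + 3·(1.0000-3.4641i) = 7.5000-12.9903i
Z[3] = 3·(7) + 3·(5) = 36
Z[4] = 3·(1.5000+0.8660i) + 3·(1.0000+3.4641i) = 7.5000+12.9903i
Z[5] = 3·(-6.5000+2.5981i) + 3·(2.0000-1.7321i) = -13.5000+2.5980i

DFT(3x + 3y) = 3·X + 3·Y = [-24, -13.5000-2.5980i, 7.5000-12.9903i, 36, 7.5000+12.9903i, -13.5000+2.5980i]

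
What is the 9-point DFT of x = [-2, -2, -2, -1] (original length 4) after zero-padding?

Original 4-point DFT: [-7, 1i, -1, -1i]
Zero-padded 9-point DFT provides frequency interpolation.

DFT_9([x, 0, ...]) = [-7, -3.3794+4.1212i, 0.0321+1.7876i, -1, -1.1527+0.2645i, -1.1527-0.2645i, -1, 0.0321-1.7876i, -3.3794-4.1212i]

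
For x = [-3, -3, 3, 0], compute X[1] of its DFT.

X[1] = Σ(n=0 to 3) x[n] · ω_4^(1n) where ω_4 = e^(-2πi/4)
= (-3)·ω_4^0 + (-3)·ω_4^1 + (3)·ω_4^2 + (0)·ω_4^3

X[1] = -6+3i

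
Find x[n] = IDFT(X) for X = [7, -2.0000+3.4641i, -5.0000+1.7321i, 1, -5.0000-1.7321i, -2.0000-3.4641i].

x[n] = (1/6) Σ(k=0 to 5) X[k] · e^(2πikn/6)

Computing each x[n]:
x[0] = -1
x[1] = 0
x[2] = 2
x[3] = 0
x[4] = 3
x[5] = 3

x = [-1, 0, 2, 0, 3, 3]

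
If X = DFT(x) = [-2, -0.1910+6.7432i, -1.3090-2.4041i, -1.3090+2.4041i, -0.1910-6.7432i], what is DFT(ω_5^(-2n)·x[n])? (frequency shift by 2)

Modulation property: DFT(ω_5^(-2n)·x[n]) = X[(k-2) mod 5], so circularly shift X by 2 positions.

X[k-2] = [-1.3090+2.4041i, -0.1910-6.7432i, -2, -0.1910+6.7432i, -1.3090-2.4041i]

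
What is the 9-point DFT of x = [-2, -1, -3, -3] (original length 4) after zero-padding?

Original 4-point DFT: [-9, 1-2i, -1, 1+2i]
Zero-padded 9-point DFT provides frequency interpolation.

DFT_9([x, 0, ...]) = [-9, -1.7870+6.1953i, 2.1454-0.5872i, -3.0000-1.7321i, -1.8584+1.0117i, -1.8584-1.0117i, -3.0000+1.7321i, 2.1454+0.5872i, -1.7870-6.1953i]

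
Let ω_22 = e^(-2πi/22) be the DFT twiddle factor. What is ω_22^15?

ω_22^15 = e^(-2πi·15/22)
= cos(-2π·15/22) + i·sin(-2π·15/22)
= cos(-30π/22) + i·sin(-30π/22)

ω_22^15 = cos(-30π/22) + i·sin(-30π/22) = -0.4154+0.9096i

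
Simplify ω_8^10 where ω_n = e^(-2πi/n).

Since ω_8^8 = 1, powers reduce modulo 8.
10 mod 8 = 2
So ω_8^10 = ω_8^2 = e^(-2πi·2/8)

ω_8^10 = ω_8^2 = -1i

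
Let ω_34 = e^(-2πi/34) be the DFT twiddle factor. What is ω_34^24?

ω_34^24 = e^(-2πi·24/34)
= cos(-2π·24/34) + i·sin(-2π·24/34)
= cos(-48π/34) + i·sin(-48π/34)

ω_34^24 = cos(-48π/34) + i·sin(-48π/34) = -0.2737+0.9618i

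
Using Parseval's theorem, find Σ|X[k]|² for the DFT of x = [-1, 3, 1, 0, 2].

Parseval: Σ|x[n]|² = (1/N)Σ|X[k]|², so Σ|X[k]|² = N·Σ|x[n]|² = 5·15.0000

Σ|X[k]|² = N·Σ|x[n]|² = 5·15.0000 = 75.0000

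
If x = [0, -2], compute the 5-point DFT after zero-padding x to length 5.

Original 2-point DFT: [-2, 2]
Zero-padded 5-point DFT provides frequency interpolation.

DFT_5([x, 0, ...]) = [-2, -0.6180+1.9021i, 1.6180+1.1756i, 1.6180-1.1756i, -0.6180-1.9021i]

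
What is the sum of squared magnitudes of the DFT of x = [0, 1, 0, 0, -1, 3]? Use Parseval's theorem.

Parseval: Σ|x[n]|² = (1/N)Σ|X[k]|², so Σ|X[k]|² = N·Σ|x[n]|² = 6·11.0000

Σ|X[k]|² = N·Σ|x[n]|² = 6·11.0000 = 66.0000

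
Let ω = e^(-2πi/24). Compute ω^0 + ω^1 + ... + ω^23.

Sum of all nth roots of unity equals 0 for n > 1 (geometric series with r ≠ 1).

0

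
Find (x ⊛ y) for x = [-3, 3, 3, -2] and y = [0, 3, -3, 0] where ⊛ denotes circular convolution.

(x ⊛ y)[n] = Σ(m=0 to 3) x[m] · y[(n-m) mod 4]

Computing each output sample:
(x ⊛ y)[0] = -15
(x ⊛ y)[1] = -3
(x ⊛ y)[2] = 18
(x ⊛ y)[3] = 0

x ⊛ y = [-15, -3, 18, 0]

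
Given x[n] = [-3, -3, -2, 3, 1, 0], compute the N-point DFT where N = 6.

X[k] = Σ(n=0 to 5) x[n] · ω_6^(nk)
where ω_6 = e^(-2πi/6)

Computing each X[k]:
X[0] = -4
X[1] = -7.0000+5.1962i
X[2] = 2
X[3] = -4
X[4] = 2
X[5] = -7.0000-5.1962i

X = [-4, -7.0000+5.1962i, 2, -4, 2, -7.0000-5.1962i]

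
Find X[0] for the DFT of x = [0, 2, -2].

X[0] = Σ(n=0 to 2) x[n] · ω_3^0 = Σ x[n]
= (0) + (2) + (-2)

X[0] = 0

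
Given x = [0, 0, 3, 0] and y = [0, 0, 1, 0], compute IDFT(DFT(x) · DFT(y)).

(x ⊛ y)[n] = Σ(m=0 to 3) x[m] · y[(n-m) mod 4]

Computing each output sample:
(x ⊛ y)[0] = 3
(x ⊛ y)[1] = 0
(x ⊛ y)[2] = 0
(x ⊛ y)[3] = 0

x ⊛ y = [3, 0, 0, 0]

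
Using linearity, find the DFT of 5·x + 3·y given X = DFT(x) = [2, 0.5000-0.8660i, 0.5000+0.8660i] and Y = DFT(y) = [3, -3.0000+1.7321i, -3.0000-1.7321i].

By linearity: DFT(5x + 3y) = 5·DFT(x) + 3·DFT(y)
= 5·[2, 0.5000-0.8660i, 0.5000+0.8660i] + 3·[3, -3.0000+1.7321i, -3.0000-1.7321i]

Computing element-wise:
Z[0] = 5·(2) + 3·(3) = 19
Z[1] = 5·(0.5000-0.8660i) + 3·(-3.0000+1.7321i) = -6.5000+0.8663i
Z[2] = 5·(0.5000+0.8660i) + 3·(-3.0000-1.7321i) = -6.5000-0.8663i

DFT(5x + 3y) = 5·X + 3·Y = [19, -6.5000+0.8663i, -6.5000-0.8663i]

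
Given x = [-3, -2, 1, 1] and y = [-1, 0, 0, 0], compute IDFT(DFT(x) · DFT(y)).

(x ⊛ y)[n] = Σ(m=0 to 3) x[m] · y[(n-m) mod 4]

Computing each output sample:
(x ⊛ y)[0] = 3
(x ⊛ y)[1] = 2
(x ⊛ y)[2] = -1
(x ⊛ y)[3] = -1

x ⊛ y = [3, 2, -1, -1]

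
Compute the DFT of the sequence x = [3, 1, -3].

X[k] = Σ(n=0 to 2) x[n] · ω_3^(nk)
where ω_3 = e^(-2πi/3)

Computing each X[k]:
X[0] = 1
X[1] = 4.0000-3.4641i
X[2] = 4.0000+3.4641i

X = [1, 4.0000-3.4641i, 4.0000+3.4641i]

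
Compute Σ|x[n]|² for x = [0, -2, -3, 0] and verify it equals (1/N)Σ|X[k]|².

Time domain:
Σ|x[n]|² = |0|² + |-2|² + |-3|² + |0|² = 13.0000

Frequency domain:
(1/4)Σ|X[k]|² = (1/4)(|-5|² + |3+2i|² + |-1|² + |3-2i|²) = (1/4)·52.0000 = 13.0000

Both sides agree, confirming Parseval's theorem.

Σ|x[n]|² = (1/N)Σ|X[k]|² = 13.0000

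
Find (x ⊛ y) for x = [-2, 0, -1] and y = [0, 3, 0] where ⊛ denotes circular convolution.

(x ⊛ y)[n] = Σ(m=0 to 2) x[m] · y[(n-m) mod 3]

Computing each output sample:
(x ⊛ y)[0] = -3
(x ⊛ y)[1] = -6
(x ⊛ y)[2] = 0

x ⊛ y = [-3, -6, 0]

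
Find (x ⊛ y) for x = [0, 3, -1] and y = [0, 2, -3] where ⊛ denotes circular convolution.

(x ⊛ y)[n] = Σ(m=0 to 2) x[m] · y[(n-m) mod 3]

Computing each output sample:
(x ⊛ y)[0] = -11
(x ⊛ y)[1] = 3
(x ⊛ y)[2] = 6

x ⊛ y = [-11, 3, 6]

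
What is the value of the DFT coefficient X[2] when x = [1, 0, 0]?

X[2] = Σ(n=0 to 2) x[n] · ω_3^(2n) where ω_3 = e^(-2πi/3)
= (1)·ω_3^0 + (0)·ω_3^2 + (0)·ω_3^4

X[2] = 1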